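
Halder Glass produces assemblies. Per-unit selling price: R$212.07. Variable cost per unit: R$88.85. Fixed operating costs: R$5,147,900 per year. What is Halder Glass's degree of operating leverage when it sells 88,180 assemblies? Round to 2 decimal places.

1.90

At 88,180 units, contribution = 88,180 × R$123.22 = R$10,865,539.60.
EBIT = R$10,865,539.60 − R$5,147,900 = R$5,717,639.60.
So DOL = total CM / EBIT = R$10,865,539.60 / R$5,717,639.60 = 1.9004.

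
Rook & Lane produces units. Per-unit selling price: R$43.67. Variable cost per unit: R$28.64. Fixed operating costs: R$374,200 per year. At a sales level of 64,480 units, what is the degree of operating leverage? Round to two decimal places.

Total contribution margin = 64,480 × R$15.03 = R$969,134.40.
Subtracting fixed costs: EBIT = R$969,134.40 − R$374,200 = R$594,934.40.
So DOL = total CM / EBIT = R$969,134.40 / R$594,934.40 = 1.6290.

1.63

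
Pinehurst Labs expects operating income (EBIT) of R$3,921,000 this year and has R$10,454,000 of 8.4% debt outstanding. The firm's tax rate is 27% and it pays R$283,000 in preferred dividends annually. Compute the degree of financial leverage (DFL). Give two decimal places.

1.48

Interest = R$878,136.00.
Pre-tax preferred-dividend burden = R$283,000 ÷ (1 − 0.27) = R$387,671.23.
DFL = EBIT ÷ [EBIT − I − D_p/(1−t)] = R$3,921,000 ÷ [R$3,921,000 − R$878,136.00 − R$387,671.23] = R$3,921,000 ÷ R$2,655,192.77 = 1.4767.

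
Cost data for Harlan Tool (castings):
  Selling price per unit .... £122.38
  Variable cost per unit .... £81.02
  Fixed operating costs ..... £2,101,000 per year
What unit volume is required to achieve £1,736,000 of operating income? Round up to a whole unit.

Each unit contributes £122.38 − £81.02 = £41.36.
Need Q such that Q × £41.36 − £2,101,000 = £1,736,000, i.e. Q = £3,837,000 / £41.36 = 92,770.79 → 92,771.

92,771 castings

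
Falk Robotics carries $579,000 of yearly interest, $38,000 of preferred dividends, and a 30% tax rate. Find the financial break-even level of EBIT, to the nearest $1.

$633,286

Preferred dividends are paid after tax, so their pre-tax equivalent is $38,000 ÷ (1 − 0.30) = $54,285.71.
Financial break-even EBIT = interest + D_p ÷ (1 − t) = $579,000 + $54,285.71 = $633,285.71.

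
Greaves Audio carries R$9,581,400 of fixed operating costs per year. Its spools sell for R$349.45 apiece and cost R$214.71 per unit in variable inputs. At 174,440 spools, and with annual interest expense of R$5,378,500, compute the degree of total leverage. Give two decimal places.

Total contribution margin = 174,440 × R$134.74 = R$23,504,045.60.
Operating income = contribution − fixed costs = R$23,504,045.60 − R$9,581,400 = R$13,922,645.60. Interest = R$5,378,500.00, so EBIT − I = R$8,544,145.60.
Degree of total leverage = total CM / (EBIT − interest) = R$23,504,045.60 / R$8,544,145.60 = 2.7509.

2.75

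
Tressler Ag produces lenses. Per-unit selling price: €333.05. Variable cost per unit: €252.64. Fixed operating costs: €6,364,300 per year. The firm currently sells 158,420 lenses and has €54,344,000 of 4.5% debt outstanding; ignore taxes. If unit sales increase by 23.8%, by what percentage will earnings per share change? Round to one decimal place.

+77.2%

At 158,420 units, contribution = 158,420 × €80.41 = €12,738,552.20.
Subtracting fixed costs: EBIT = €12,738,552.20 − €6,364,300 = €6,374,252.20.
Interest = €2,445,480.00, so EBIT − I = €3,928,772.20.
DCL = total CM / (EBIT − I) = €12,738,552.20 / €3,928,772.20 = 3.2424.
%ΔEPS = DCL × %ΔSales = 3.2424 × +23.8% = +77.2%.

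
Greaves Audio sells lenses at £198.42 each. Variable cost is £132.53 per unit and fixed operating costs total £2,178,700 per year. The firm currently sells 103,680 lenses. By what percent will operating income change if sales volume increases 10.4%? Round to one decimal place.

Total contribution margin = 103,680 × £65.89 = £6,831,475.20.
Subtracting fixed costs: EBIT = £6,831,475.20 − £2,178,700 = £4,652,775.20.
Degree of operating leverage = £6,831,475.20 / £4,652,775.20 = 1.4683.
Operating income changes by 1.4683 × +10.4% = +15.3%.

+15.3%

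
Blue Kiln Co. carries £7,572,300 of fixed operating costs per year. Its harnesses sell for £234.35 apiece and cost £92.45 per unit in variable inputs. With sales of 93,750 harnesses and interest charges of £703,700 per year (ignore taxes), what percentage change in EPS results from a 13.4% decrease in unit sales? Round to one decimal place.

-35.5%

Contribution at this volume is 93,750 × £141.90 = £13,303,125.00.
Operating income = contribution − fixed costs = £13,303,125.00 − £7,572,300 = £5,730,825.00.
After interest of £703,700.00, pre-tax earnings = £5,027,125.00.
DCL = total CM / (EBIT − I) = £13,303,125.00 / £5,027,125.00 = 2.6463.
%ΔEPS = DCL × %ΔSales = 2.6463 × -13.4% = -35.5%.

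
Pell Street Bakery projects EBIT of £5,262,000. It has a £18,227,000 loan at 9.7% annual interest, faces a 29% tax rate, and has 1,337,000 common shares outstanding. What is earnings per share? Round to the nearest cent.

Pre-tax income = £5,262,000 − £1,768,019.00 = £3,493,981.00.
After tax at 29%: net income = £3,493,981.00 × 0.71 = £2,480,726.51.
Per share: £2,480,726.51 / 1,337,000 shares = £1.86.

£1.86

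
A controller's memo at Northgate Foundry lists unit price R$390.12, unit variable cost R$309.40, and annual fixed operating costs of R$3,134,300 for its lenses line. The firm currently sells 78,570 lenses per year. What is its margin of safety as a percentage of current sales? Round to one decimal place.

50.6%

Contribution margin per unit = R$390.12 − R$309.40 = R$80.72. Break-even units = R$3,134,300 ÷ R$80.72 = 38,829.29; break-even revenue = 38,829.29 × R$390.12 = R$15,148,081.22.
Current sales = 78,570 × R$390.12 = R$30,651,728.40.
Margin of safety = (R$30,651,728.40 − R$15,148,081.22) ÷ R$30,651,728.40 = 50.6%.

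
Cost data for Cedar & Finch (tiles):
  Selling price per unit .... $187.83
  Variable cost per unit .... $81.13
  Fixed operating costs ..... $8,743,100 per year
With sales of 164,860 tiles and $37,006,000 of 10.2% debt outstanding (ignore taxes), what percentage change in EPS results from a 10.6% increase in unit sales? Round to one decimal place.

Contribution at this volume is 164,860 × $106.70 = $17,590,562.00.
Subtracting fixed costs: EBIT = $17,590,562.00 − $8,743,100 = $8,847,462.00.
Interest = $3,774,612.00, so EBIT − I = $5,072,850.00.
Degree of combined leverage = contribution ÷ (EBIT − I) = $17,590,562.00 ÷ $5,072,850.00 = 3.4676.
EPS therefore changes by 3.4676 × (+10.6%) = +36.8%.

+36.8%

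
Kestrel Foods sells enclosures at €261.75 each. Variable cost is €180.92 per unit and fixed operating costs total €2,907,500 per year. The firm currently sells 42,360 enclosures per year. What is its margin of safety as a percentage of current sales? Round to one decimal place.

Contribution margin per unit = €261.75 − €180.92 = €80.83. Break-even units = €2,907,500 ÷ €80.83 = 35,970.56; break-even revenue = 35,970.56 × €261.75 = €9,415,292.90.
Current sales = 42,360 × €261.75 = €11,087,730.00.
Margin of safety = (€11,087,730.00 − €9,415,292.90) ÷ €11,087,730.00 = 15.1%.

15.1%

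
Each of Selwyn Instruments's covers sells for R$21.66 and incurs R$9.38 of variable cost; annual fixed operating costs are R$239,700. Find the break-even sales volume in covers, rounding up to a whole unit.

Each unit contributes R$21.66 − R$9.38 = R$12.28.
Break-even Q = R$239,700 / R$12.28 = 19,519.54 → 19,520 covers.

19,520 covers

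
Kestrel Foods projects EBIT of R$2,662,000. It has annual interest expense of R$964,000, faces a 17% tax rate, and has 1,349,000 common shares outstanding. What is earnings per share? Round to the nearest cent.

Interest = R$964,000.00, so EBT = R$2,662,000 − R$964,000.00 = R$1,698,000.00.
After tax at 17%: net income = R$1,698,000.00 × 0.83 = R$1,409,340.00.
Per share: R$1,409,340.00 / 1,349,000 shares = R$1.04.

R$1.04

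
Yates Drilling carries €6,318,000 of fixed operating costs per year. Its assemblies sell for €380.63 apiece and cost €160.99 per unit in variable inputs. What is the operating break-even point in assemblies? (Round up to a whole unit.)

28,766 assemblies

Each unit contributes €380.63 − €160.99 = €219.64.
Break-even Q = €6,318,000 / €219.64 = 28,765.25 → 28,766 assemblies.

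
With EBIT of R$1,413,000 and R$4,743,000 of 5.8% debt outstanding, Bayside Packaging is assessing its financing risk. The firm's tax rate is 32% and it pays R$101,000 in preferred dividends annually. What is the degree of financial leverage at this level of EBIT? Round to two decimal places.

1.43

Annual interest charges come to R$275,094.00.
Preferred dividends grossed up pre-tax: R$101,000 / (1 − 0.32) = R$148,529.41.
DFL = EBIT ÷ [EBIT − I − D_p/(1−t)] = R$1,413,000 ÷ [R$1,413,000 − R$275,094.00 − R$148,529.41] = R$1,413,000 ÷ R$989,376.59 = 1.4282.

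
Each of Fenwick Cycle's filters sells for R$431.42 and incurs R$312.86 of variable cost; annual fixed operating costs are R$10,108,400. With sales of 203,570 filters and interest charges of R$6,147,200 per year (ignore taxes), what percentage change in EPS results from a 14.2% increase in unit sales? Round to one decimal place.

Total contribution margin = 203,570 × R$118.56 = R$24,135,259.20.
Operating income = contribution − fixed costs = R$24,135,259.20 − R$10,108,400 = R$14,026,859.20.
After interest of R$6,147,200.00, pre-tax earnings = R$7,879,659.20.
Degree of combined leverage = contribution ÷ (EBIT − I) = R$24,135,259.20 ÷ R$7,879,659.20 = 3.0630.
%ΔEPS = DCL × %ΔSales = 3.0630 × +14.2% = +43.5%.

+43.5%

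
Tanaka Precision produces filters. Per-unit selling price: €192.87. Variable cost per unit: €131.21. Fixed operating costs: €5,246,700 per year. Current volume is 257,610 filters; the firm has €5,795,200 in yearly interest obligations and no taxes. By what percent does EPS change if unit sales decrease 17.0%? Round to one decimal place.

-55.8%

Total contribution margin = 257,610 × €61.66 = €15,884,232.60.
Subtracting fixed costs: EBIT = €15,884,232.60 − €5,246,700 = €10,637,532.60.
Interest = €5,795,200.00, so EBIT − I = €4,842,332.60.
DCL = total CM / (EBIT − I) = €15,884,232.60 / €4,842,332.60 = 3.2803.
EPS therefore changes by 3.2803 × (-17.0%) = -55.8%.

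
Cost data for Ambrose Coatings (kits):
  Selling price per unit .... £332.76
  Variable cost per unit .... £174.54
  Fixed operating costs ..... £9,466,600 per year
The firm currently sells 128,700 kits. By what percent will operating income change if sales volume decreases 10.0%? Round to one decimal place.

-18.7%

Total contribution margin = 128,700 × £158.22 = £20,362,914.00.
Operating income = contribution − fixed costs = £20,362,914.00 − £9,466,600 = £10,896,314.00.
Degree of operating leverage = £20,362,914.00 / £10,896,314.00 = 1.8688.
Operating income changes by 1.8688 × -10.0% = -18.7%.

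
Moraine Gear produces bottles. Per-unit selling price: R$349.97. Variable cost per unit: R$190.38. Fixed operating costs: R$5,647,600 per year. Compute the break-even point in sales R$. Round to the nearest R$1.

Contribution margin per unit = R$349.97 − R$190.38 = R$159.59, a CM ratio of R$159.59 ÷ R$349.97 = 0.4560.
Break-even sales = FC ÷ CM ratio = R$5,647,600 × R$349.97 / R$159.59 = R$12,384,802.

R$12,384,802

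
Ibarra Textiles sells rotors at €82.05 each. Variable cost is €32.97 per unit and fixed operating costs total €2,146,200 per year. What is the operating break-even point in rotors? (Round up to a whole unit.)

Contribution margin per unit = €82.05 − €32.97 = €49.08.
Break-even volume = fixed costs ÷ CM per unit = €2,146,200 ÷ €49.08 = 43,728.61, so 43,729 rotors.

43,729 rotors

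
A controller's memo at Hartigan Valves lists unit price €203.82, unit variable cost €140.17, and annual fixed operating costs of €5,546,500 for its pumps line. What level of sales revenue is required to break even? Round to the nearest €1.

CM per unit = €203.82 − €140.17 = €63.65; CM ratio = €63.65 / €203.82 = 0.3123.
Break-even sales = FC ÷ CM ratio = €5,546,500 × €203.82 / €63.65 = €17,761,000.

€17,761,000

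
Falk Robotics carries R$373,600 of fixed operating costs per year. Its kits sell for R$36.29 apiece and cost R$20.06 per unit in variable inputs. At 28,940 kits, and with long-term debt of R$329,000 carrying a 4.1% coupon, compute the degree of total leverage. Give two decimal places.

Total contribution margin = 28,940 × R$16.23 = R$469,696.20.
Subtracting fixed costs: EBIT = R$469,696.20 − R$373,600 = R$96,096.20. Interest = R$13,489.00, so EBIT − I = R$82,607.20.
Degree of total leverage = total CM / (EBIT − interest) = R$469,696.20 / R$82,607.20 = 5.6859.

5.69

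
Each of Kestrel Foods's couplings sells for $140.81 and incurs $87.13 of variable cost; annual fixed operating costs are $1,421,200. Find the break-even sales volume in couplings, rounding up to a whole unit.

26,476 couplings

Each unit contributes $140.81 − $87.13 = $53.68.
Break-even volume = fixed costs ÷ CM per unit = $1,421,200 ÷ $53.68 = 26,475.41, so 26,476 couplings.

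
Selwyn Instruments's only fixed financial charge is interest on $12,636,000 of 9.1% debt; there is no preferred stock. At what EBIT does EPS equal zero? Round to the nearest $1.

Annual interest = 9.1% × $12,636,000 = $1,149,876.00.
Without preferred stock the financial break-even is simply EBIT = interest = $1,149,876.00.

$1,149,876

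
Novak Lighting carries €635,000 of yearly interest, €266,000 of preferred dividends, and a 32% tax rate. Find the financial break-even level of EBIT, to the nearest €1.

€1,026,176

Grossing the preferred dividend up to pre-tax terms: €266,000 / (1 − 0.32) = €391,176.47.
Financial break-even EBIT = interest + D_p ÷ (1 − t) = €635,000 + €391,176.47 = €1,026,176.47.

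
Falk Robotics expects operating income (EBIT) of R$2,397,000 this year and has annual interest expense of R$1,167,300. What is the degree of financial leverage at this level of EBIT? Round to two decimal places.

1.95

Interest = R$1,167,300.00.
DFL = EBIT ÷ (EBIT − I) = R$2,397,000 ÷ (R$2,397,000 − R$1,167,300.00) = R$2,397,000 ÷ R$1,229,700.00 = 1.9493.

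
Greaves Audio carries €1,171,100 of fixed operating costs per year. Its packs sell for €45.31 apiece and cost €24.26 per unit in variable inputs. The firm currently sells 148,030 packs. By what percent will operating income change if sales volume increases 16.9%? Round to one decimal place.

+27.1%

Total contribution margin = 148,030 × €21.05 = €3,116,031.50.
Operating income = contribution − fixed costs = €3,116,031.50 − €1,171,100 = €1,944,931.50.
DOL = contribution ÷ EBIT = €3,116,031.50 ÷ €1,944,931.50 = 1.6021.
Operating income changes by 1.6021 × +16.9% = +27.1%.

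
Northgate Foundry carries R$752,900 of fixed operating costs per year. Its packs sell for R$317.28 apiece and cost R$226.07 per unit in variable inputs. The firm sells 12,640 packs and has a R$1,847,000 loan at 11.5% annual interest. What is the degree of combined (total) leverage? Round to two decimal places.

6.15

At 12,640 units, contribution = 12,640 × R$91.21 = R$1,152,894.40.
EBIT = R$1,152,894.40 − R$752,900 = R$399,994.40. Interest = R$212,405.00, so EBIT − I = R$187,589.40.
Degree of total leverage = total CM / (EBIT − interest) = R$1,152,894.40 / R$187,589.40 = 6.1458.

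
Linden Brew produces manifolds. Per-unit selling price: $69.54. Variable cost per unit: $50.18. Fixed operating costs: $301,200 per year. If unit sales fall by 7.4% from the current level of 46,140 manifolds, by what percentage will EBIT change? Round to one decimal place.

At 46,140 units, contribution = 46,140 × $19.36 = $893,270.40.
Subtracting fixed costs: EBIT = $893,270.40 − $301,200 = $592,070.40.
So DOL = total CM / EBIT = $893,270.40 / $592,070.40 = 1.5087.
So EBIT moves 1.5087 × (-7.4%) = -11.2%.

-11.2%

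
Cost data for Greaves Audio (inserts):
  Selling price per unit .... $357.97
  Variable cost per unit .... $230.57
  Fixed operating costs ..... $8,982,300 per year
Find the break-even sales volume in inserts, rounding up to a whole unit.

70,505 inserts

Contribution margin per unit = $357.97 − $230.57 = $127.40.
Break-even Q = $8,982,300 / $127.40 = 70,504.71 → 70,505 inserts.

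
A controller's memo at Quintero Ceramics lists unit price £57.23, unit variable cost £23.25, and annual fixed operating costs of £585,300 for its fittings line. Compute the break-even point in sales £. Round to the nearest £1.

Contribution margin per unit = £57.23 − £23.25 = £33.98, a CM ratio of £33.98 ÷ £57.23 = 0.5937.
Break-even revenue = fixed costs × price ÷ CM = £585,300 × £57.23 ÷ £33.98 = £985,777.

£985,777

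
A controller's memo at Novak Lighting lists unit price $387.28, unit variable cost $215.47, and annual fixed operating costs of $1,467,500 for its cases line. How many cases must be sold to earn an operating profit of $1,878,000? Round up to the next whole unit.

19,473 cases

Contribution margin per unit = $387.28 − $215.47 = $171.81.
Need Q such that Q × $171.81 − $1,467,500 = $1,878,000, i.e. Q = $3,345,500 / $171.81 = 19,472.09 → 19,473.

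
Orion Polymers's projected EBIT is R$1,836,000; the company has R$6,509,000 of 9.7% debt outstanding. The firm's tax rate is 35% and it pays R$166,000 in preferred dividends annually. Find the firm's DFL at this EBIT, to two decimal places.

Interest = R$631,373.00.
Pre-tax preferred-dividend burden = R$166,000 ÷ (1 − 0.35) = R$255,384.62.
DFL = EBIT ÷ [EBIT − I − D_p/(1−t)] = R$1,836,000 ÷ [R$1,836,000 − R$631,373.00 − R$255,384.62] = R$1,836,000 ÷ R$949,242.38 = 1.9342.

1.93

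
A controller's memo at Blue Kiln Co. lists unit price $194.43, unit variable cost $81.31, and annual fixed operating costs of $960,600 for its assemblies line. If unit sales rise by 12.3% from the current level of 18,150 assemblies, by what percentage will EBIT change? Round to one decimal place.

Contribution at this volume is 18,150 × $113.12 = $2,053,128.00.
EBIT = $2,053,128.00 − $960,600 = $1,092,528.00.
So DOL = total CM / EBIT = $2,053,128.00 / $1,092,528.00 = 1.8792.
So EBIT moves 1.8792 × (+12.3%) = +23.1%.

+23.1%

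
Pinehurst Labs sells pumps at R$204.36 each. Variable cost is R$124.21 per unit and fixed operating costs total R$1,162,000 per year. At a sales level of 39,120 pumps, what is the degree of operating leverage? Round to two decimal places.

Total contribution margin = 39,120 × R$80.15 = R$3,135,468.00.
EBIT = R$3,135,468.00 − R$1,162,000 = R$1,973,468.00.
Degree of operating leverage = R$3,135,468.00 / R$1,973,468.00 = 1.5888.

1.59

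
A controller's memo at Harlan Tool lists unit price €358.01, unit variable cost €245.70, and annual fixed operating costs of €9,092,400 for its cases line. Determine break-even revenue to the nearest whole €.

CM per unit = €358.01 − €245.70 = €112.31; CM ratio = €112.31 / €358.01 = 0.3137.
Break-even sales = FC ÷ CM ratio = €9,092,400 × €358.01 / €112.31 = €28,983,796.

€28,983,796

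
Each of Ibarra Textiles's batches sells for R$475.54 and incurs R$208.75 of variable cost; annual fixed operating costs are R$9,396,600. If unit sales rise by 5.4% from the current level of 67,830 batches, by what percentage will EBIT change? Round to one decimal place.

+11.2%

Contribution at this volume is 67,830 × R$266.79 = R$18,096,365.70.
Subtracting fixed costs: EBIT = R$18,096,365.70 − R$9,396,600 = R$8,699,765.70.
DOL = contribution ÷ EBIT = R$18,096,365.70 ÷ R$8,699,765.70 = 2.0801.
Operating income changes by 2.0801 × +5.4% = +11.2%.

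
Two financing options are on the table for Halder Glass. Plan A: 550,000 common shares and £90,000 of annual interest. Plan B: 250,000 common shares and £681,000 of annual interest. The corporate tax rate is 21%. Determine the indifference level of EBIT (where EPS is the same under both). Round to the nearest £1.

£1,173,500

At indifference, (EBIT − 90,000)(1 − t)/550,000 = (EBIT − 681,000)(1 − t)/250,000.
Cancelling (1 − t) and cross-multiplying: 250,000·(EBIT − 90,000) = 550,000·(EBIT − 681,000).
Solving, EBIT = (681,000·550,000 − 90,000·250,000) / (550,000 − 250,000) = 352,050,000,000 / 300,000 = 1,173,500.00.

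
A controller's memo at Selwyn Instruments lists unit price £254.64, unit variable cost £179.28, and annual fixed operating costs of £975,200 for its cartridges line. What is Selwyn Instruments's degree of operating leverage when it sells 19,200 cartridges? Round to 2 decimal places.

3.07

At 19,200 units, contribution = 19,200 × £75.36 = £1,446,912.00.
Subtracting fixed costs: EBIT = £1,446,912.00 − £975,200 = £471,712.00.
Degree of operating leverage = £1,446,912.00 / £471,712.00 = 3.0674.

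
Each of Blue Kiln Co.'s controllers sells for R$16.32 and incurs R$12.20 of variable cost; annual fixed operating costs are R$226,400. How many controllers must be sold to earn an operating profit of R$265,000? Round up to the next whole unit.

119,272 controllers

Each unit contributes R$16.32 − R$12.20 = R$4.12.
Need Q such that Q × R$4.12 − R$226,400 = R$265,000, i.e. Q = R$491,400 / R$4.12 = 119,271.84 → 119,272.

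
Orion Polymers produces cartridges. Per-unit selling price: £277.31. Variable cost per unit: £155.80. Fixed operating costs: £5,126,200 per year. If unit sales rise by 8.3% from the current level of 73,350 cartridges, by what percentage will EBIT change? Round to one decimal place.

Contribution at this volume is 73,350 × £121.51 = £8,912,758.50.
EBIT = £8,912,758.50 − £5,126,200 = £3,786,558.50.
So DOL = total CM / EBIT = £8,912,758.50 / £3,786,558.50 = 2.3538.
Operating income changes by 2.3538 × +8.3% = +19.5%.

+19.5%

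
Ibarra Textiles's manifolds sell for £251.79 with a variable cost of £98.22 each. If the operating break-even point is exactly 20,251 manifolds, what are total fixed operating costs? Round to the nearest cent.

£3,109,946.07

Unit CM = price − variable cost = £251.79 − £98.22 = £153.57.
Since BE = FC / CM, FC = 20,251 × £153.57 = £3,109,946.07.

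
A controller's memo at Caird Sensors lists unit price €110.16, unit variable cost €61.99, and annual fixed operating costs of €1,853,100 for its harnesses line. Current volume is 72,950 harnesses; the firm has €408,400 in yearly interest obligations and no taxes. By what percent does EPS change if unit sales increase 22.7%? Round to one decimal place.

Contribution at this volume is 72,950 × €48.17 = €3,514,001.50.
EBIT = €3,514,001.50 − €1,853,100 = €1,660,901.50.
Interest = €408,400.00, so EBIT − I = €1,252,501.50.
DCL = total CM / (EBIT − I) = €3,514,001.50 / €1,252,501.50 = 2.8056.
EPS therefore changes by 2.8056 × (+22.7%) = +63.7%.

+63.7%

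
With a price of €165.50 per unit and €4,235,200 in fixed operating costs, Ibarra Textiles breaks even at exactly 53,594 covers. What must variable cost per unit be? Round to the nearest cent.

At break-even, FC = Q × (P − VC), so P − VC = €4,235,200 ÷ 53,594 = €79.0238.
Variable cost per unit = €165.50 − €79.0238 = €86.48.

€86.48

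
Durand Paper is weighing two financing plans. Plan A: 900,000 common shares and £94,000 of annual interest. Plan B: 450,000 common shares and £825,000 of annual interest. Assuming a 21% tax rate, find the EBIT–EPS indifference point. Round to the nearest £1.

Set EPS_A = EPS_B: (EBIT − £94,000)(1 − 0.21) ÷ 900,000 = (EBIT − £825,000)(1 − 0.21) ÷ 450,000.
Cancelling (1 − t) and cross-multiplying: 450,000·(EBIT − 94,000) = 900,000·(EBIT − 825,000).
Solving, EBIT = (825,000·900,000 − 94,000·450,000) / (900,000 − 450,000) = 700,200,000,000 / 450,000 = 1,556,000.00.

£1,556,000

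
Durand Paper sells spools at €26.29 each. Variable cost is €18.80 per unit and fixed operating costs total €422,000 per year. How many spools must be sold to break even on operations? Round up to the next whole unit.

56,342 spools

Unit CM = price − variable cost = €26.29 − €18.80 = €7.49.
Break-even Q = €422,000 / €7.49 = 56,341.79 → 56,342 spools.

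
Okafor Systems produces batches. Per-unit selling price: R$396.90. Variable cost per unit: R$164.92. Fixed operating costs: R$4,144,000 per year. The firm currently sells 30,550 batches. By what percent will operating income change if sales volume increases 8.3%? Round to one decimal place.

+20.0%

Total contribution margin = 30,550 × R$231.98 = R$7,086,989.00.
Operating income = contribution − fixed costs = R$7,086,989.00 − R$4,144,000 = R$2,942,989.00.
Degree of operating leverage = R$7,086,989.00 / R$2,942,989.00 = 2.4081.
So EBIT moves 2.4081 × (+8.3%) = +20.0%.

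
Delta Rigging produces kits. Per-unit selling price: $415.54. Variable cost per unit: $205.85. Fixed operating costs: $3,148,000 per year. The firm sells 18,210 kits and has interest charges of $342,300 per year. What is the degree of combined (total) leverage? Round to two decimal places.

At 18,210 units, contribution = 18,210 × $209.69 = $3,818,454.90.
Operating income = contribution − fixed costs = $3,818,454.90 − $3,148,000 = $670,454.90. Interest = $342,300.00, so EBIT − I = $328,154.90.
DCL = contribution ÷ (EBIT − I) = $3,818,454.90 ÷ $328,154.90 = 11.6361.

11.64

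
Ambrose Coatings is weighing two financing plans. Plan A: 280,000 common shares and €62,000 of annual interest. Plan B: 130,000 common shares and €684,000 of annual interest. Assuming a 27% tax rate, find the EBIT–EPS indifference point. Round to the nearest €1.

At indifference, (EBIT − 62,000)(1 − t)/280,000 = (EBIT − 684,000)(1 − t)/130,000.
The (1 − t) factor cancels: (EBIT − 62,000) × 130,000 = (EBIT − 684,000) × 280,000.
Solving, EBIT = (684,000·280,000 − 62,000·130,000) / (280,000 − 130,000) = 183,460,000,000 / 150,000 = 1,223,066.67.

€1,223,067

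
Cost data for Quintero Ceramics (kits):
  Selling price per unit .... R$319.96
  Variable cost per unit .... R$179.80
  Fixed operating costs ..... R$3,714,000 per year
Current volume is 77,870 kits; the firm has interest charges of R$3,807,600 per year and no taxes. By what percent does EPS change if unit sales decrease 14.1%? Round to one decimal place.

Total contribution margin = 77,870 × R$140.16 = R$10,914,259.20.
Subtracting fixed costs: EBIT = R$10,914,259.20 − R$3,714,000 = R$7,200,259.20.
After interest of R$3,807,600.00, pre-tax earnings = R$3,392,659.20.
Degree of combined leverage = contribution ÷ (EBIT − I) = R$10,914,259.20 ÷ R$3,392,659.20 = 3.2170.
%ΔEPS = DCL × %ΔSales = 3.2170 × -14.1% = -45.4%.

-45.4%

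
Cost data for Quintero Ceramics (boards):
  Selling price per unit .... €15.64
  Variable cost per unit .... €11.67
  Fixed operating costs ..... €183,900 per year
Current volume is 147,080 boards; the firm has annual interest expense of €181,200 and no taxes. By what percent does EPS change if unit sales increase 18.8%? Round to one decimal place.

At 147,080 units, contribution = 147,080 × €3.97 = €583,907.60.
Subtracting fixed costs: EBIT = €583,907.60 − €183,900 = €400,007.60.
Interest = €181,200.00, so EBIT − I = €218,807.60.
DCL = total CM / (EBIT − I) = €583,907.60 / €218,807.60 = 2.6686.
%ΔEPS = DCL × %ΔSales = 2.6686 × +18.8% = +50.2%.

+50.2%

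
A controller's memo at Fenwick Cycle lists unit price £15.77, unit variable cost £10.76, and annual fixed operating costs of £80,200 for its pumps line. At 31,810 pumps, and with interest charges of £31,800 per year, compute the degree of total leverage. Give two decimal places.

3.36

Total contribution margin = 31,810 × £5.01 = £159,368.10.
EBIT = £159,368.10 − £80,200 = £79,168.10. Interest = £31,800.00.
DOL = £159,368.10 ÷ £79,168.10 = 2.0130; DFL = £79,168.10 ÷ £47,368.10 = 1.6713.
Combined leverage = 2.0130 × 1.6713 = 3.3643.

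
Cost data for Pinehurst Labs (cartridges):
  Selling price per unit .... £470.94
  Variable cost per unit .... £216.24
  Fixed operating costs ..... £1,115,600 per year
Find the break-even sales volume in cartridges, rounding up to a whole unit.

Each unit contributes £470.94 − £216.24 = £254.70.
Units to break even: £1,115,600 ÷ £254.70 = 4,380.05, rounded up to 4,381.

4,381 cartridges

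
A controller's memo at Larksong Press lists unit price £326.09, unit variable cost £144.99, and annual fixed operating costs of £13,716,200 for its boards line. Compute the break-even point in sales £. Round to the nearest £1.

£24,697,491

Contribution margin per unit = £326.09 − £144.99 = £181.10, a CM ratio of £181.10 ÷ £326.09 = 0.5554.
Break-even sales = FC ÷ CM ratio = £13,716,200 × £326.09 / £181.10 = £24,697,491.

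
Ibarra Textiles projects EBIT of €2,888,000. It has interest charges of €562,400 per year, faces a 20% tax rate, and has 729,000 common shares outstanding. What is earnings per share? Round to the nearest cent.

Interest = €562,400.00, so EBT = €2,888,000 − €562,400.00 = €2,325,600.00.
Net income = €2,325,600.00 × (1 − 0.20) = €1,860,480.00.
Per share: €1,860,480.00 / 729,000 shares = €2.55.

€2.55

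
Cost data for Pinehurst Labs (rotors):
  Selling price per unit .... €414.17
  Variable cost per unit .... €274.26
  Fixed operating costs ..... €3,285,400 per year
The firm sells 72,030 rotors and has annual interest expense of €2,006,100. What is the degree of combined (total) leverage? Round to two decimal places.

At 72,030 units, contribution = 72,030 × €139.91 = €10,077,717.30.
Subtracting fixed costs: EBIT = €10,077,717.30 − €3,285,400 = €6,792,317.30. Interest = €2,006,100.00.
DOL = €10,077,717.30 ÷ €6,792,317.30 = 1.4837; DFL = €6,792,317.30 ÷ €4,786,217.30 = 1.4191.
Combined leverage = 1.4837 × 1.4191 = 2.1055.

2.11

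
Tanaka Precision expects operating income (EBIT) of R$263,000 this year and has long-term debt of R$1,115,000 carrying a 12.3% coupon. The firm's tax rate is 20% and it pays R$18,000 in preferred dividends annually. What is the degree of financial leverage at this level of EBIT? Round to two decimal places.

Annual interest charges come to R$137,145.00.
Pre-tax preferred-dividend burden = R$18,000 ÷ (1 − 0.20) = R$22,500.00.
DFL = EBIT ÷ [EBIT − I − D_p/(1−t)] = R$263,000 ÷ [R$263,000 − R$137,145.00 − R$22,500.00] = R$263,000 ÷ R$103,355.00 = 2.5446.

2.54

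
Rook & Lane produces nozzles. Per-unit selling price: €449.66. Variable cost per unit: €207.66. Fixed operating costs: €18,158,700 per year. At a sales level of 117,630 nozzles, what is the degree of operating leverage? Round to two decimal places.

Total contribution margin = 117,630 × €242.00 = €28,466,460.00.
Operating income = contribution − fixed costs = €28,466,460.00 − €18,158,700 = €10,307,760.00.
Degree of operating leverage = €28,466,460.00 / €10,307,760.00 = 2.7617.

2.76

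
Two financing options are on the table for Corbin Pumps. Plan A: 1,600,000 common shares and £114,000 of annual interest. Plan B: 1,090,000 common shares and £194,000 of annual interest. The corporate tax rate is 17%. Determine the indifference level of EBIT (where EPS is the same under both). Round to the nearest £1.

£364,980

Set EPS_A = EPS_B: (EBIT − £114,000)(1 − 0.17) ÷ 1,600,000 = (EBIT − £194,000)(1 − 0.17) ÷ 1,090,000.
The (1 − t) factor cancels: (EBIT − 114,000) × 1,090,000 = (EBIT − 194,000) × 1,600,000.
Solving, EBIT = (194,000·1,600,000 − 114,000·1,090,000) / (1,600,000 − 1,090,000) = 186,140,000,000 / 510,000 = 364,980.39.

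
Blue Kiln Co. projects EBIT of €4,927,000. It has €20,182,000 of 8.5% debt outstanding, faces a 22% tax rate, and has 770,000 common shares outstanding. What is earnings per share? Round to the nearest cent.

Interest = €1,715,470.00, so EBT = €4,927,000 − €1,715,470.00 = €3,211,530.00.
After tax at 22%: net income = €3,211,530.00 × 0.78 = €2,504,993.40.
EPS = €2,504,993.40 ÷ 770,000 = €3.25.

€3.25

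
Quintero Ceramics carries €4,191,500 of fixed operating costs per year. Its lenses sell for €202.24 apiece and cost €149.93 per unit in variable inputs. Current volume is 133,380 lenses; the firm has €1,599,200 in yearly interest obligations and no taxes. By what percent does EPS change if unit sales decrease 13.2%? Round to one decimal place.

Contribution at this volume is 133,380 × €52.31 = €6,977,107.80.
Subtracting fixed costs: EBIT = €6,977,107.80 − €4,191,500 = €2,785,607.80.
After interest of €1,599,200.00, pre-tax earnings = €1,186,407.80.
DCL = total CM / (EBIT − I) = €6,977,107.80 / €1,186,407.80 = 5.8809.
%ΔEPS = DCL × %ΔSales = 5.8809 × -13.2% = -77.6%.

-77.6%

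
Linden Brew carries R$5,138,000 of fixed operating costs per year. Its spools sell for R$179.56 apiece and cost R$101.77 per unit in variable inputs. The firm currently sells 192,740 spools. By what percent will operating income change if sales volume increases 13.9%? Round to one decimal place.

Total contribution margin = 192,740 × R$77.79 = R$14,993,244.60.
EBIT = R$14,993,244.60 − R$5,138,000 = R$9,855,244.60.
Degree of operating leverage = R$14,993,244.60 / R$9,855,244.60 = 1.5213.
So EBIT moves 1.5213 × (+13.9%) = +21.1%.

+21.1%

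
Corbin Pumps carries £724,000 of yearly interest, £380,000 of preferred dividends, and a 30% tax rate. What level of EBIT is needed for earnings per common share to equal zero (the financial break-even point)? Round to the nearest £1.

£1,266,857

Preferred dividends are paid after tax, so their pre-tax equivalent is £380,000 ÷ (1 − 0.30) = £542,857.14.
Financial break-even EBIT = interest + D_p ÷ (1 − t) = £724,000 + £542,857.14 = £1,266,857.14.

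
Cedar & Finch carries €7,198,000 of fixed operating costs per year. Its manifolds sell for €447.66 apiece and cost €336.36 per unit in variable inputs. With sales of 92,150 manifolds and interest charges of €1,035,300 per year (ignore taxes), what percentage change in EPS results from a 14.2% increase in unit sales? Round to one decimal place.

+72.0%

At 92,150 units, contribution = 92,150 × €111.30 = €10,256,295.00.
Subtracting fixed costs: EBIT = €10,256,295.00 − €7,198,000 = €3,058,295.00.
After interest of €1,035,300.00, pre-tax earnings = €2,022,995.00.
Degree of combined leverage = contribution ÷ (EBIT − I) = €10,256,295.00 ÷ €2,022,995.00 = 5.0699.
%ΔEPS = DCL × %ΔSales = 5.0699 × +14.2% = +72.0%.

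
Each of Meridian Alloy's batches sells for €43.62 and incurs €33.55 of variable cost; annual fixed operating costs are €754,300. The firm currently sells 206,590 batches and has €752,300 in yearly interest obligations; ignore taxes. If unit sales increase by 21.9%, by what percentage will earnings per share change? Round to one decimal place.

+79.4%

Total contribution margin = 206,590 × €10.07 = €2,080,361.30.
Subtracting fixed costs: EBIT = €2,080,361.30 − €754,300 = €1,326,061.30.
Interest = €752,300.00, so EBIT − I = €573,761.30.
Degree of combined leverage = contribution ÷ (EBIT − I) = €2,080,361.30 ÷ €573,761.30 = 3.6258.
%ΔEPS = DCL × %ΔSales = 3.6258 × +21.9% = +79.4%.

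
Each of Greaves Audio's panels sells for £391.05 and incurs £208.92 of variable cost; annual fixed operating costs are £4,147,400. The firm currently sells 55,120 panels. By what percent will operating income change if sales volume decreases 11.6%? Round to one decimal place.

-19.8%

Total contribution margin = 55,120 × £182.13 = £10,039,005.60.
Subtracting fixed costs: EBIT = £10,039,005.60 − £4,147,400 = £5,891,605.60.
DOL = contribution ÷ EBIT = £10,039,005.60 ÷ £5,891,605.60 = 1.7040.
%ΔEBIT = DOL × %ΔSales = 1.7040 × -11.6% = -19.8%.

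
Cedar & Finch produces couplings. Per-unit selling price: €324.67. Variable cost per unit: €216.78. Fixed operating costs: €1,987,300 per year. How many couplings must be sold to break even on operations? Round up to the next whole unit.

18,420 couplings

Contribution margin per unit = €324.67 − €216.78 = €107.89.
Break-even volume = fixed costs ÷ CM per unit = €1,987,300 ÷ €107.89 = 18,419.69, so 18,420 couplings.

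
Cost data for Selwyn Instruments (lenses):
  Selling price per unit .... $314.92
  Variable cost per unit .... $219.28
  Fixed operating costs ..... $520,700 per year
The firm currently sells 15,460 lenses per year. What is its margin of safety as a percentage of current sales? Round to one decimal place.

Unit CM = price − variable cost = $314.92 − $219.28 = $95.64. Break-even units = $520,700 ÷ $95.64 = 5,444.37; break-even revenue = 5,444.37 × $314.92 = $1,714,542.49.
Actual sales revenue = 15,460 × $314.92 = $4,868,663.20.
Margin of safety = ($4,868,663.20 − $1,714,542.49) ÷ $4,868,663.20 = 64.8%.

64.8%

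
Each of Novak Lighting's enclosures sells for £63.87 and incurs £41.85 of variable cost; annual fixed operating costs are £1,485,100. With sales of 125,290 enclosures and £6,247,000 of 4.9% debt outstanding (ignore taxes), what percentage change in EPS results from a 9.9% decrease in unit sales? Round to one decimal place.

-28.2%

Contribution at this volume is 125,290 × £22.02 = £2,758,885.80.
Subtracting fixed costs: EBIT = £2,758,885.80 − £1,485,100 = £1,273,785.80.
After interest of £306,103.00, pre-tax earnings = £967,682.80.
Degree of combined leverage = contribution ÷ (EBIT − I) = £2,758,885.80 ÷ £967,682.80 = 2.8510.
EPS therefore changes by 2.8510 × (-9.9%) = -28.2%.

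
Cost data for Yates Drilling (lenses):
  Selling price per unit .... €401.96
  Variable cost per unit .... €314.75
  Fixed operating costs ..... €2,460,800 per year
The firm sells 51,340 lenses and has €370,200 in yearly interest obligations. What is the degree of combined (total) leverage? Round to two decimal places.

2.72

Total contribution margin = 51,340 × €87.21 = €4,477,361.40.
Subtracting fixed costs: EBIT = €4,477,361.40 − €2,460,800 = €2,016,561.40. Interest = €370,200.00, so EBIT − I = €1,646,361.40.
DCL = contribution ÷ (EBIT − I) = €4,477,361.40 ÷ €1,646,361.40 = 2.7195.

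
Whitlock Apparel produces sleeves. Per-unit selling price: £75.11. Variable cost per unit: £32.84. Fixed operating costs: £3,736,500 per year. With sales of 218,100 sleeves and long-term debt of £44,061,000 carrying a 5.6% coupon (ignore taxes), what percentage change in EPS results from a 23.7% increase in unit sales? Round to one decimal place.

+72.5%

Total contribution margin = 218,100 × £42.27 = £9,219,087.00.
EBIT = £9,219,087.00 − £3,736,500 = £5,482,587.00.
After interest of £2,467,416.00, pre-tax earnings = £3,015,171.00.
DCL = total CM / (EBIT − I) = £9,219,087.00 / £3,015,171.00 = 3.0576.
EPS therefore changes by 3.0576 × (+23.7%) = +72.5%.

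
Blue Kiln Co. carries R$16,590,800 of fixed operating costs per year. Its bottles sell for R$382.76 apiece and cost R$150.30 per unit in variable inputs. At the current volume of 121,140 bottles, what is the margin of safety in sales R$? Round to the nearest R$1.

Each unit contributes R$382.76 − R$150.30 = R$232.46. Break-even units = R$16,590,800 ÷ R$232.46 = 71,370.56; break-even revenue = 71,370.56 × R$382.76 = R$27,317,794.92.
Current sales = 121,140 × R$382.76 = R$46,367,546.40.
Margin of safety = R$46,367,546.40 − R$27,317,794.92 = R$19,049,751.

R$19,049,751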